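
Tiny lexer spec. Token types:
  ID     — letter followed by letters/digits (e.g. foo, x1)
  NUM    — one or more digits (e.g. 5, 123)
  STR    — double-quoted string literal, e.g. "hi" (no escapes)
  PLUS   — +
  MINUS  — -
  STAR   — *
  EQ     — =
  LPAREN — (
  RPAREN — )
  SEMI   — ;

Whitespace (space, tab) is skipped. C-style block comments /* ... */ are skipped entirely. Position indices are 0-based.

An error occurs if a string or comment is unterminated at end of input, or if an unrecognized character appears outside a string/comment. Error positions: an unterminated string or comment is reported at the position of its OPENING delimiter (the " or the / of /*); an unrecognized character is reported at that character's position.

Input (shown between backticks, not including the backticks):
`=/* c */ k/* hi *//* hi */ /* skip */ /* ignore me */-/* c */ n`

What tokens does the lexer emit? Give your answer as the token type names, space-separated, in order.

Answer: EQ ID MINUS ID

Derivation:
pos=0: emit EQ '='
pos=1: enter COMMENT mode (saw '/*')
exit COMMENT mode (now at pos=8)
pos=9: emit ID 'k' (now at pos=10)
pos=10: enter COMMENT mode (saw '/*')
exit COMMENT mode (now at pos=18)
pos=18: enter COMMENT mode (saw '/*')
exit COMMENT mode (now at pos=26)
pos=27: enter COMMENT mode (saw '/*')
exit COMMENT mode (now at pos=37)
pos=38: enter COMMENT mode (saw '/*')
exit COMMENT mode (now at pos=53)
pos=53: emit MINUS '-'
pos=54: enter COMMENT mode (saw '/*')
exit COMMENT mode (now at pos=61)
pos=62: emit ID 'n' (now at pos=63)
DONE. 4 tokens: [EQ, ID, MINUS, ID]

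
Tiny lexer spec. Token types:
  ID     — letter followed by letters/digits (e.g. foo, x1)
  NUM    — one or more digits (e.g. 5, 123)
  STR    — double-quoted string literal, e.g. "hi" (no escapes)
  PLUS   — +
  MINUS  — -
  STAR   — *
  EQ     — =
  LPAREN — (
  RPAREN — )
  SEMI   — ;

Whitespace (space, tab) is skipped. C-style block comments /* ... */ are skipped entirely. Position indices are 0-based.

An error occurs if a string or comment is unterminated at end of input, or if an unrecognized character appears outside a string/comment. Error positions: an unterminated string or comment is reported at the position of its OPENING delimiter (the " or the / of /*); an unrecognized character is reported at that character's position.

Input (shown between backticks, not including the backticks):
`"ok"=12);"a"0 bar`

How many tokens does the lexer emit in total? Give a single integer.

pos=0: enter STRING mode
pos=0: emit STR "ok" (now at pos=4)
pos=4: emit EQ '='
pos=5: emit NUM '12' (now at pos=7)
pos=7: emit RPAREN ')'
pos=8: emit SEMI ';'
pos=9: enter STRING mode
pos=9: emit STR "a" (now at pos=12)
pos=12: emit NUM '0' (now at pos=13)
pos=14: emit ID 'bar' (now at pos=17)
DONE. 8 tokens: [STR, EQ, NUM, RPAREN, SEMI, STR, NUM, ID]

Answer: 8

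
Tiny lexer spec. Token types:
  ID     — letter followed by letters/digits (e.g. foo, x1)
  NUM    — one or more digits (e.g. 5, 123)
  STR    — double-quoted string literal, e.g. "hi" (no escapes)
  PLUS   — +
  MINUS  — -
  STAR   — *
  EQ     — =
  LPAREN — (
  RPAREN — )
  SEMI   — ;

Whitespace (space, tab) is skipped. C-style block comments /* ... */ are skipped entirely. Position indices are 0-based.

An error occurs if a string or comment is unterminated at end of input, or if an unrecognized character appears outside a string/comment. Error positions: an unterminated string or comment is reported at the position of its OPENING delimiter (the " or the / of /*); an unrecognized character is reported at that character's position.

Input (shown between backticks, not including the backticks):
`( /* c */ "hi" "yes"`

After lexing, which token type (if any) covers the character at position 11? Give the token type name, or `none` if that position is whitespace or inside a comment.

pos=0: emit LPAREN '('
pos=2: enter COMMENT mode (saw '/*')
exit COMMENT mode (now at pos=9)
pos=10: enter STRING mode
pos=10: emit STR "hi" (now at pos=14)
pos=15: enter STRING mode
pos=15: emit STR "yes" (now at pos=20)
DONE. 3 tokens: [LPAREN, STR, STR]
Position 11: char is 'h' -> STR

Answer: STR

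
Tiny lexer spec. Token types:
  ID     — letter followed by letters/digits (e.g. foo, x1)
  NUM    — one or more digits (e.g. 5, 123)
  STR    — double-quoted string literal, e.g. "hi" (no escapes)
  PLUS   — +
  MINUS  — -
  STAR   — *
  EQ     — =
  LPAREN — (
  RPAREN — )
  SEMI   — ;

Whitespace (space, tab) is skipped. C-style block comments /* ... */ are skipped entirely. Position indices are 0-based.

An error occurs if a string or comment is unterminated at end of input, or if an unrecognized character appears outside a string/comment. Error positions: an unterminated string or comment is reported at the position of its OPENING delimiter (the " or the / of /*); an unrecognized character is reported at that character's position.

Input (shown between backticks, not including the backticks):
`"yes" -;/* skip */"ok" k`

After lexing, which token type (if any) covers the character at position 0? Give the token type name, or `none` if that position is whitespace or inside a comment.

Answer: STR

Derivation:
pos=0: enter STRING mode
pos=0: emit STR "yes" (now at pos=5)
pos=6: emit MINUS '-'
pos=7: emit SEMI ';'
pos=8: enter COMMENT mode (saw '/*')
exit COMMENT mode (now at pos=18)
pos=18: enter STRING mode
pos=18: emit STR "ok" (now at pos=22)
pos=23: emit ID 'k' (now at pos=24)
DONE. 5 tokens: [STR, MINUS, SEMI, STR, ID]
Position 0: char is '"' -> STR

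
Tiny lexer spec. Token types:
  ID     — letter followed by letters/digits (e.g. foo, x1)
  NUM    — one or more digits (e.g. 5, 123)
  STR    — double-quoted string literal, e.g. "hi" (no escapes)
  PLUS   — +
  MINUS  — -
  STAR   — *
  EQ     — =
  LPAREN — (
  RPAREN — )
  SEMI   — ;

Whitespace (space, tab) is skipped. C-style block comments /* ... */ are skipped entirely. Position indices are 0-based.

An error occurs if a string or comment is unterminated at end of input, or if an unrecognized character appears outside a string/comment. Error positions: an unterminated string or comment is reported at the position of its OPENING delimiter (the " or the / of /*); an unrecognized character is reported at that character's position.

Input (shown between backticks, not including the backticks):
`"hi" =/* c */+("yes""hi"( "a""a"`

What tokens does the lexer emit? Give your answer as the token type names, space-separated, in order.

pos=0: enter STRING mode
pos=0: emit STR "hi" (now at pos=4)
pos=5: emit EQ '='
pos=6: enter COMMENT mode (saw '/*')
exit COMMENT mode (now at pos=13)
pos=13: emit PLUS '+'
pos=14: emit LPAREN '('
pos=15: enter STRING mode
pos=15: emit STR "yes" (now at pos=20)
pos=20: enter STRING mode
pos=20: emit STR "hi" (now at pos=24)
pos=24: emit LPAREN '('
pos=26: enter STRING mode
pos=26: emit STR "a" (now at pos=29)
pos=29: enter STRING mode
pos=29: emit STR "a" (now at pos=32)
DONE. 9 tokens: [STR, EQ, PLUS, LPAREN, STR, STR, LPAREN, STR, STR]

Answer: STR EQ PLUS LPAREN STR STR LPAREN STR STR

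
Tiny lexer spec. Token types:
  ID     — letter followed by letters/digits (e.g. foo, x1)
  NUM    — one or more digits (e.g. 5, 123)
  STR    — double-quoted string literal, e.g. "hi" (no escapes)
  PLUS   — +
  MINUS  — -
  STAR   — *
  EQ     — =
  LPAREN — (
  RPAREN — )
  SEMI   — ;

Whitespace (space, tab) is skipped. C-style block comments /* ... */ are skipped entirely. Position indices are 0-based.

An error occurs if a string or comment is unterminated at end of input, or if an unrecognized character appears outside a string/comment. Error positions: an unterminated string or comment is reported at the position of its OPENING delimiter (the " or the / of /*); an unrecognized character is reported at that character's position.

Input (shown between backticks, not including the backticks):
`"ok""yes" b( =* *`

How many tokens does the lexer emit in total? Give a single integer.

pos=0: enter STRING mode
pos=0: emit STR "ok" (now at pos=4)
pos=4: enter STRING mode
pos=4: emit STR "yes" (now at pos=9)
pos=10: emit ID 'b' (now at pos=11)
pos=11: emit LPAREN '('
pos=13: emit EQ '='
pos=14: emit STAR '*'
pos=16: emit STAR '*'
DONE. 7 tokens: [STR, STR, ID, LPAREN, EQ, STAR, STAR]

Answer: 7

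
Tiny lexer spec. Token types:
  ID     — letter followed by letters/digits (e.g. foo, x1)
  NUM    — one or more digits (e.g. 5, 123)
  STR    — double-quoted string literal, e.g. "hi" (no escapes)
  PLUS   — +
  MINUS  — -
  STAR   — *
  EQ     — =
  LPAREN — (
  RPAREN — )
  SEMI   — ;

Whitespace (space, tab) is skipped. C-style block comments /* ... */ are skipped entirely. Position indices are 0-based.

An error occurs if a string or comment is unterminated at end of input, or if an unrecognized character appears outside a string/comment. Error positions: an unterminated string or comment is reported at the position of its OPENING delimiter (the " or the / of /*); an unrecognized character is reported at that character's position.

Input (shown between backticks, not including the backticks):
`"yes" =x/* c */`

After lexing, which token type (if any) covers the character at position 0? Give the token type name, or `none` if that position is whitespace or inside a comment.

Answer: STR

Derivation:
pos=0: enter STRING mode
pos=0: emit STR "yes" (now at pos=5)
pos=6: emit EQ '='
pos=7: emit ID 'x' (now at pos=8)
pos=8: enter COMMENT mode (saw '/*')
exit COMMENT mode (now at pos=15)
DONE. 3 tokens: [STR, EQ, ID]
Position 0: char is '"' -> STR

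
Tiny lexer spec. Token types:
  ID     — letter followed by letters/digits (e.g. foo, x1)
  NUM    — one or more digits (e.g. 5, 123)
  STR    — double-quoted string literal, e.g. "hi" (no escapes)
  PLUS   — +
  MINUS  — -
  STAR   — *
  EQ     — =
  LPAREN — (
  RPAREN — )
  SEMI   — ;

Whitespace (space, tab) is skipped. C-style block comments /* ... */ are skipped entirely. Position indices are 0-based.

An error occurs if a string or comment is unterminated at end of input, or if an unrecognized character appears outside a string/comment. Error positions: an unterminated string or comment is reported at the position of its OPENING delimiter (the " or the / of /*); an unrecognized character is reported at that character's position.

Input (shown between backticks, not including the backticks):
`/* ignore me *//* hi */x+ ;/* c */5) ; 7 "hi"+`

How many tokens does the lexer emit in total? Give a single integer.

Answer: 9

Derivation:
pos=0: enter COMMENT mode (saw '/*')
exit COMMENT mode (now at pos=15)
pos=15: enter COMMENT mode (saw '/*')
exit COMMENT mode (now at pos=23)
pos=23: emit ID 'x' (now at pos=24)
pos=24: emit PLUS '+'
pos=26: emit SEMI ';'
pos=27: enter COMMENT mode (saw '/*')
exit COMMENT mode (now at pos=34)
pos=34: emit NUM '5' (now at pos=35)
pos=35: emit RPAREN ')'
pos=37: emit SEMI ';'
pos=39: emit NUM '7' (now at pos=40)
pos=41: enter STRING mode
pos=41: emit STR "hi" (now at pos=45)
pos=45: emit PLUS '+'
DONE. 9 tokens: [ID, PLUS, SEMI, NUM, RPAREN, SEMI, NUM, STR, PLUS]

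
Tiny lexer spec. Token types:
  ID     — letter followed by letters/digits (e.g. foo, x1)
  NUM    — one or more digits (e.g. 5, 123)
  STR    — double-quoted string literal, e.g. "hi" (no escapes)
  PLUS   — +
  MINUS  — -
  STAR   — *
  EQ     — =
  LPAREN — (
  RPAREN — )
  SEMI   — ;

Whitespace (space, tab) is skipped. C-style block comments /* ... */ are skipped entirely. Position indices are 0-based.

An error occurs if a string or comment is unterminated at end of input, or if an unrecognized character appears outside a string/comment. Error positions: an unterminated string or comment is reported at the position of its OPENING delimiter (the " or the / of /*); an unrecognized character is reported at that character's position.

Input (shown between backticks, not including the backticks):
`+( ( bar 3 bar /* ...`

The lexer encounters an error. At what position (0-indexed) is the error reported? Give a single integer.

Answer: 15

Derivation:
pos=0: emit PLUS '+'
pos=1: emit LPAREN '('
pos=3: emit LPAREN '('
pos=5: emit ID 'bar' (now at pos=8)
pos=9: emit NUM '3' (now at pos=10)
pos=11: emit ID 'bar' (now at pos=14)
pos=15: enter COMMENT mode (saw '/*')
pos=15: ERROR — unterminated comment (reached EOF)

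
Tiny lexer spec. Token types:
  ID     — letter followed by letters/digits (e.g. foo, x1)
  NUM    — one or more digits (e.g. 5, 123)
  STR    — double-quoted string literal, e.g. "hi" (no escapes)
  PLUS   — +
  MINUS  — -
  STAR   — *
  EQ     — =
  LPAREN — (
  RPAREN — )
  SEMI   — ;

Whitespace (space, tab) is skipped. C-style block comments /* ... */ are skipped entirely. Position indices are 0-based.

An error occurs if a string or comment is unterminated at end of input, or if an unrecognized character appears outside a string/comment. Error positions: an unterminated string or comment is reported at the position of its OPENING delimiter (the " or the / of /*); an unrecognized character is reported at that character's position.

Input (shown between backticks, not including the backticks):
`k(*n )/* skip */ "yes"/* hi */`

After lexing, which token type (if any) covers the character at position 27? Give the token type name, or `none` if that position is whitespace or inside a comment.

pos=0: emit ID 'k' (now at pos=1)
pos=1: emit LPAREN '('
pos=2: emit STAR '*'
pos=3: emit ID 'n' (now at pos=4)
pos=5: emit RPAREN ')'
pos=6: enter COMMENT mode (saw '/*')
exit COMMENT mode (now at pos=16)
pos=17: enter STRING mode
pos=17: emit STR "yes" (now at pos=22)
pos=22: enter COMMENT mode (saw '/*')
exit COMMENT mode (now at pos=30)
DONE. 6 tokens: [ID, LPAREN, STAR, ID, RPAREN, STR]
Position 27: char is ' ' -> none

Answer: none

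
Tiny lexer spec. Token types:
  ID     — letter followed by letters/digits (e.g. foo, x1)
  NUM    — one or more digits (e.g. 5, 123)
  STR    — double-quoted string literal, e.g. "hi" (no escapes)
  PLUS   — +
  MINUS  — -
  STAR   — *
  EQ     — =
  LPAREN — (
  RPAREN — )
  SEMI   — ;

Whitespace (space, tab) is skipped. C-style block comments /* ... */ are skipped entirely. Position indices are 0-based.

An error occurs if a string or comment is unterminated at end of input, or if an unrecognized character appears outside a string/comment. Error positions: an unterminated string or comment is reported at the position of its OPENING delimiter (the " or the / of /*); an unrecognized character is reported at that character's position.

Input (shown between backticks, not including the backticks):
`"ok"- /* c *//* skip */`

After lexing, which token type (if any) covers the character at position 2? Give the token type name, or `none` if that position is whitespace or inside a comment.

pos=0: enter STRING mode
pos=0: emit STR "ok" (now at pos=4)
pos=4: emit MINUS '-'
pos=6: enter COMMENT mode (saw '/*')
exit COMMENT mode (now at pos=13)
pos=13: enter COMMENT mode (saw '/*')
exit COMMENT mode (now at pos=23)
DONE. 2 tokens: [STR, MINUS]
Position 2: char is 'k' -> STR

Answer: STR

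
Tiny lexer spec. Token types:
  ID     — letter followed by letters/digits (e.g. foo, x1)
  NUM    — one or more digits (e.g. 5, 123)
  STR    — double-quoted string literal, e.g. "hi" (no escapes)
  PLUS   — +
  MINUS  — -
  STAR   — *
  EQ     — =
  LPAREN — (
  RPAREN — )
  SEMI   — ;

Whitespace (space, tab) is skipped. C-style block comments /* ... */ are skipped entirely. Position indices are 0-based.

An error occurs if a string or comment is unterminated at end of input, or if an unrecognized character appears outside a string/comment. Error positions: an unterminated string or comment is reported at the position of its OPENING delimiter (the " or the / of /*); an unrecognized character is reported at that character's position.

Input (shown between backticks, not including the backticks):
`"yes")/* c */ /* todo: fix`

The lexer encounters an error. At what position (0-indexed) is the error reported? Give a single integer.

pos=0: enter STRING mode
pos=0: emit STR "yes" (now at pos=5)
pos=5: emit RPAREN ')'
pos=6: enter COMMENT mode (saw '/*')
exit COMMENT mode (now at pos=13)
pos=14: enter COMMENT mode (saw '/*')
pos=14: ERROR — unterminated comment (reached EOF)

Answer: 14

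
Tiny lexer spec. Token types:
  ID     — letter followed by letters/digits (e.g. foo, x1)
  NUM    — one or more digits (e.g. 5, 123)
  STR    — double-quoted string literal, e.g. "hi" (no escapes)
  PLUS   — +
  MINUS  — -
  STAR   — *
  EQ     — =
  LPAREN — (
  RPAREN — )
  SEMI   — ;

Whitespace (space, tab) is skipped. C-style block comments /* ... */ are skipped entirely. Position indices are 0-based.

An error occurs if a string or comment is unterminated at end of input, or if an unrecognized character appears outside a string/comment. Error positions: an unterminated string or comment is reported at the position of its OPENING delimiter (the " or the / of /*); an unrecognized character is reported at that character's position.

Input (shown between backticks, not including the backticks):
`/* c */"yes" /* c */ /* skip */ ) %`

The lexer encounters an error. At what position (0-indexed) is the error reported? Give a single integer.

Answer: 34

Derivation:
pos=0: enter COMMENT mode (saw '/*')
exit COMMENT mode (now at pos=7)
pos=7: enter STRING mode
pos=7: emit STR "yes" (now at pos=12)
pos=13: enter COMMENT mode (saw '/*')
exit COMMENT mode (now at pos=20)
pos=21: enter COMMENT mode (saw '/*')
exit COMMENT mode (now at pos=31)
pos=32: emit RPAREN ')'
pos=34: ERROR — unrecognized char '%'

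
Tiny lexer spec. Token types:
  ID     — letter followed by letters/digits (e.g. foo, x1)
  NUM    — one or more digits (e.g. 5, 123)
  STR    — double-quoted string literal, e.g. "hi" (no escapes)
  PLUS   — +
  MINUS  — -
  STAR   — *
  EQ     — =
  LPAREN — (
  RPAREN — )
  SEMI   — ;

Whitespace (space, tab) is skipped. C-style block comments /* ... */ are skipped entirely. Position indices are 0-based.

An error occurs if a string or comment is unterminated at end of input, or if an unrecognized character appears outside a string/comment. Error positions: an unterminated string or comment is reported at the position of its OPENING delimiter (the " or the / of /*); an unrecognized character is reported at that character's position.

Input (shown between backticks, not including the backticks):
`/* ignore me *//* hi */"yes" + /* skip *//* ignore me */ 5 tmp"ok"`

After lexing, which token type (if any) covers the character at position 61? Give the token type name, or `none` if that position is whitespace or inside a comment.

Answer: ID

Derivation:
pos=0: enter COMMENT mode (saw '/*')
exit COMMENT mode (now at pos=15)
pos=15: enter COMMENT mode (saw '/*')
exit COMMENT mode (now at pos=23)
pos=23: enter STRING mode
pos=23: emit STR "yes" (now at pos=28)
pos=29: emit PLUS '+'
pos=31: enter COMMENT mode (saw '/*')
exit COMMENT mode (now at pos=41)
pos=41: enter COMMENT mode (saw '/*')
exit COMMENT mode (now at pos=56)
pos=57: emit NUM '5' (now at pos=58)
pos=59: emit ID 'tmp' (now at pos=62)
pos=62: enter STRING mode
pos=62: emit STR "ok" (now at pos=66)
DONE. 5 tokens: [STR, PLUS, NUM, ID, STR]
Position 61: char is 'p' -> ID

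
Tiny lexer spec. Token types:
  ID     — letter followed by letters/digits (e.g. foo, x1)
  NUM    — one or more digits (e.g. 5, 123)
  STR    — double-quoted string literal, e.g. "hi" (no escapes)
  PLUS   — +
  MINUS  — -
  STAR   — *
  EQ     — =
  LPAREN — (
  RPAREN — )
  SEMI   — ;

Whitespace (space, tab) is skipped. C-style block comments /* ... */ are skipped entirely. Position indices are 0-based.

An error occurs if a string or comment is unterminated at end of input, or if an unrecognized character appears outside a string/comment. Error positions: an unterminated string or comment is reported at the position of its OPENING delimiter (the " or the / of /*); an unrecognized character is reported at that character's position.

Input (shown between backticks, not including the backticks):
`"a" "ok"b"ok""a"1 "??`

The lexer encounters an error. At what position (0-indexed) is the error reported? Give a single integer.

Answer: 18

Derivation:
pos=0: enter STRING mode
pos=0: emit STR "a" (now at pos=3)
pos=4: enter STRING mode
pos=4: emit STR "ok" (now at pos=8)
pos=8: emit ID 'b' (now at pos=9)
pos=9: enter STRING mode
pos=9: emit STR "ok" (now at pos=13)
pos=13: enter STRING mode
pos=13: emit STR "a" (now at pos=16)
pos=16: emit NUM '1' (now at pos=17)
pos=18: enter STRING mode
pos=18: ERROR — unterminated string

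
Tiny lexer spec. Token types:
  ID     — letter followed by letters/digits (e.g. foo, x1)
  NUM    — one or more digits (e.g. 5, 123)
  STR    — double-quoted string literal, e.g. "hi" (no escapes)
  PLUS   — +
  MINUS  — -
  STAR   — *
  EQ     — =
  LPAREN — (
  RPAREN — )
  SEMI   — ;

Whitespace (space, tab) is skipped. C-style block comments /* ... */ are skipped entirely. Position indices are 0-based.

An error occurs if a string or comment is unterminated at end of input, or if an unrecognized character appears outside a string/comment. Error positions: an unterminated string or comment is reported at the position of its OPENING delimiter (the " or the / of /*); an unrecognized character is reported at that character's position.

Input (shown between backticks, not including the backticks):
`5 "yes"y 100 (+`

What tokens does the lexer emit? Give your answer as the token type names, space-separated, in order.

pos=0: emit NUM '5' (now at pos=1)
pos=2: enter STRING mode
pos=2: emit STR "yes" (now at pos=7)
pos=7: emit ID 'y' (now at pos=8)
pos=9: emit NUM '100' (now at pos=12)
pos=13: emit LPAREN '('
pos=14: emit PLUS '+'
DONE. 6 tokens: [NUM, STR, ID, NUM, LPAREN, PLUS]

Answer: NUM STR ID NUM LPAREN PLUS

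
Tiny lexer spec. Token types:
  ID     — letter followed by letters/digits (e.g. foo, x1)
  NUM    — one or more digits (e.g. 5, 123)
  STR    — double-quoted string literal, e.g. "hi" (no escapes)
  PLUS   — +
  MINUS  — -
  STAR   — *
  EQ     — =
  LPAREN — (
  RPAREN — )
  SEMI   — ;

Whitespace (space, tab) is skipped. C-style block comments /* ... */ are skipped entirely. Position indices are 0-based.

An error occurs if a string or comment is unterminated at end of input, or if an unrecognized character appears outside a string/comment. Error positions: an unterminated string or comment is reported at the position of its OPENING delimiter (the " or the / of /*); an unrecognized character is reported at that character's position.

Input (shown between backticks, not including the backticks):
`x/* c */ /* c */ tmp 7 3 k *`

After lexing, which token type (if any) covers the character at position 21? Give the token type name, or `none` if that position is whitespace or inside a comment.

pos=0: emit ID 'x' (now at pos=1)
pos=1: enter COMMENT mode (saw '/*')
exit COMMENT mode (now at pos=8)
pos=9: enter COMMENT mode (saw '/*')
exit COMMENT mode (now at pos=16)
pos=17: emit ID 'tmp' (now at pos=20)
pos=21: emit NUM '7' (now at pos=22)
pos=23: emit NUM '3' (now at pos=24)
pos=25: emit ID 'k' (now at pos=26)
pos=27: emit STAR '*'
DONE. 6 tokens: [ID, ID, NUM, NUM, ID, STAR]
Position 21: char is '7' -> NUM

Answer: NUM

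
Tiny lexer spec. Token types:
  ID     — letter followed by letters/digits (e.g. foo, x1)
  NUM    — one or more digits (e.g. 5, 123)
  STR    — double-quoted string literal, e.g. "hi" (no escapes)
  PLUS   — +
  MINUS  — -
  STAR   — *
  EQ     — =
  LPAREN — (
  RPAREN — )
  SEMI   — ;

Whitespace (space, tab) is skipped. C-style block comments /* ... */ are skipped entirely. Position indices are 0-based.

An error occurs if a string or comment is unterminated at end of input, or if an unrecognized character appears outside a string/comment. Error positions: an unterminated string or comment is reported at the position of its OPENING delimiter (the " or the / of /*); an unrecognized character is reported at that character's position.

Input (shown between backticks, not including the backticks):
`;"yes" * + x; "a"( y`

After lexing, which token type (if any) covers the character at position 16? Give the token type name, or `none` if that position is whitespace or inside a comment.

Answer: STR

Derivation:
pos=0: emit SEMI ';'
pos=1: enter STRING mode
pos=1: emit STR "yes" (now at pos=6)
pos=7: emit STAR '*'
pos=9: emit PLUS '+'
pos=11: emit ID 'x' (now at pos=12)
pos=12: emit SEMI ';'
pos=14: enter STRING mode
pos=14: emit STR "a" (now at pos=17)
pos=17: emit LPAREN '('
pos=19: emit ID 'y' (now at pos=20)
DONE. 9 tokens: [SEMI, STR, STAR, PLUS, ID, SEMI, STR, LPAREN, ID]
Position 16: char is '"' -> STR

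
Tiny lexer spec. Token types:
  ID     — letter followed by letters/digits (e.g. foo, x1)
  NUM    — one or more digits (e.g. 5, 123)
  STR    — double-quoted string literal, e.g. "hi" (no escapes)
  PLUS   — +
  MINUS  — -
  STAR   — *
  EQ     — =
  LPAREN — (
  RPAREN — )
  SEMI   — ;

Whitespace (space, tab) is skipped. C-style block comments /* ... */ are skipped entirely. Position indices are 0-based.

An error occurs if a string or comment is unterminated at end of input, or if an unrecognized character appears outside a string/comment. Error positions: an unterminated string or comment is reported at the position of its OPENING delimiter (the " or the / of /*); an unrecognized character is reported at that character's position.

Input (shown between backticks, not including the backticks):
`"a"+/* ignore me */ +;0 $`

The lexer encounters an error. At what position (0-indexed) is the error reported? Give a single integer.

pos=0: enter STRING mode
pos=0: emit STR "a" (now at pos=3)
pos=3: emit PLUS '+'
pos=4: enter COMMENT mode (saw '/*')
exit COMMENT mode (now at pos=19)
pos=20: emit PLUS '+'
pos=21: emit SEMI ';'
pos=22: emit NUM '0' (now at pos=23)
pos=24: ERROR — unrecognized char '$'

Answer: 24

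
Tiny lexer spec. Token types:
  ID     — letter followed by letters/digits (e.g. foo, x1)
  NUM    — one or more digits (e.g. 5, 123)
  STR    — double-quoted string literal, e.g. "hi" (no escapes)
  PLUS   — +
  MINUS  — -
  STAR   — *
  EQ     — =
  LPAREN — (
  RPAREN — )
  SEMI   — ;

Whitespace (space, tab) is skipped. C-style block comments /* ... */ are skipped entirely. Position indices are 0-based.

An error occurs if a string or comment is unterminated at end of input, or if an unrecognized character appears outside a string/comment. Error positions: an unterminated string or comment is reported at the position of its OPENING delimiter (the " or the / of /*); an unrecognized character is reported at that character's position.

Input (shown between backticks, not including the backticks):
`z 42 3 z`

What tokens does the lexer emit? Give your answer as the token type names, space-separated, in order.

pos=0: emit ID 'z' (now at pos=1)
pos=2: emit NUM '42' (now at pos=4)
pos=5: emit NUM '3' (now at pos=6)
pos=7: emit ID 'z' (now at pos=8)
DONE. 4 tokens: [ID, NUM, NUM, ID]

Answer: ID NUM NUM ID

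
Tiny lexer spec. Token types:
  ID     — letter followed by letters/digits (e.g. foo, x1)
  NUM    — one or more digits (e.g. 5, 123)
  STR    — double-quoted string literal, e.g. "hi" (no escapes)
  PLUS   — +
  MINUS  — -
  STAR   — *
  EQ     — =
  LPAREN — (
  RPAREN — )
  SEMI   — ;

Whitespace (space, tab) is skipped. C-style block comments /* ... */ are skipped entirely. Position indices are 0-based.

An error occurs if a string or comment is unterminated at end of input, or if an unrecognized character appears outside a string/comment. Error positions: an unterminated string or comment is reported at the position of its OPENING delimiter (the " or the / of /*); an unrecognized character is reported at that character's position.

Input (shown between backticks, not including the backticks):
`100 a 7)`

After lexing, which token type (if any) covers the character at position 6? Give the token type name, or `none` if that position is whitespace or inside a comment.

Answer: NUM

Derivation:
pos=0: emit NUM '100' (now at pos=3)
pos=4: emit ID 'a' (now at pos=5)
pos=6: emit NUM '7' (now at pos=7)
pos=7: emit RPAREN ')'
DONE. 4 tokens: [NUM, ID, NUM, RPAREN]
Position 6: char is '7' -> NUM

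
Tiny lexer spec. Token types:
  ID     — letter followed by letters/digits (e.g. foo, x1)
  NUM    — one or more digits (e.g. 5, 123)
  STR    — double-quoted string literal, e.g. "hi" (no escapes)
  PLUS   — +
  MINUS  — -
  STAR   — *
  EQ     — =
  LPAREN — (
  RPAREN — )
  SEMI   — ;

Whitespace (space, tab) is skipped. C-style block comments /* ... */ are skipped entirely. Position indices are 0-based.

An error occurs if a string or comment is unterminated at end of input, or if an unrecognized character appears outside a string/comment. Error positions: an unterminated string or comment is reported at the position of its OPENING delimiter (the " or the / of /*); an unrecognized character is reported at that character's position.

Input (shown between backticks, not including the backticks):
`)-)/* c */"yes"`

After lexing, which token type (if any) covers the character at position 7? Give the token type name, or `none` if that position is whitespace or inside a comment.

pos=0: emit RPAREN ')'
pos=1: emit MINUS '-'
pos=2: emit RPAREN ')'
pos=3: enter COMMENT mode (saw '/*')
exit COMMENT mode (now at pos=10)
pos=10: enter STRING mode
pos=10: emit STR "yes" (now at pos=15)
DONE. 4 tokens: [RPAREN, MINUS, RPAREN, STR]
Position 7: char is ' ' -> none

Answer: none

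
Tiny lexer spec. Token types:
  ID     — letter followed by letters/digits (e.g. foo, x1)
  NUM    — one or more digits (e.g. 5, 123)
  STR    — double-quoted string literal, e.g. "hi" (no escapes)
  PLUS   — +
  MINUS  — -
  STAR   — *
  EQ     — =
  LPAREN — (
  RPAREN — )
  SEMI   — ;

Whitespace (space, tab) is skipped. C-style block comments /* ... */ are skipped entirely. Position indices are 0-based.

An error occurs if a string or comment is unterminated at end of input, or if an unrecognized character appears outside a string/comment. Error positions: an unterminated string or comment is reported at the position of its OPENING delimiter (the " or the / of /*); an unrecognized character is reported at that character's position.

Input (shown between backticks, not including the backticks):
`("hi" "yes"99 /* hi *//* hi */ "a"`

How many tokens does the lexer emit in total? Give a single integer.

pos=0: emit LPAREN '('
pos=1: enter STRING mode
pos=1: emit STR "hi" (now at pos=5)
pos=6: enter STRING mode
pos=6: emit STR "yes" (now at pos=11)
pos=11: emit NUM '99' (now at pos=13)
pos=14: enter COMMENT mode (saw '/*')
exit COMMENT mode (now at pos=22)
pos=22: enter COMMENT mode (saw '/*')
exit COMMENT mode (now at pos=30)
pos=31: enter STRING mode
pos=31: emit STR "a" (now at pos=34)
DONE. 5 tokens: [LPAREN, STR, STR, NUM, STR]

Answer: 5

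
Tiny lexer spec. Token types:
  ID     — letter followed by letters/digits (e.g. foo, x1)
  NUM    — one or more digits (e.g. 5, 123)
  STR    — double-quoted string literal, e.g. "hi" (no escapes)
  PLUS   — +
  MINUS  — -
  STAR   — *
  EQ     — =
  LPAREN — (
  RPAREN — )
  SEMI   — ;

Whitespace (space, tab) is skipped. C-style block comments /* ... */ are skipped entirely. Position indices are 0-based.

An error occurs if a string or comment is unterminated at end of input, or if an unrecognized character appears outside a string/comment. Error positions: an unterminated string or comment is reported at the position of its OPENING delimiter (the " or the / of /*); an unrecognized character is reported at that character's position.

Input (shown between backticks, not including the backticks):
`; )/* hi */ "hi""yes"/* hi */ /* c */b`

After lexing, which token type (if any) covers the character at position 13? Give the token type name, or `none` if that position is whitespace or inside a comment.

Answer: STR

Derivation:
pos=0: emit SEMI ';'
pos=2: emit RPAREN ')'
pos=3: enter COMMENT mode (saw '/*')
exit COMMENT mode (now at pos=11)
pos=12: enter STRING mode
pos=12: emit STR "hi" (now at pos=16)
pos=16: enter STRING mode
pos=16: emit STR "yes" (now at pos=21)
pos=21: enter COMMENT mode (saw '/*')
exit COMMENT mode (now at pos=29)
pos=30: enter COMMENT mode (saw '/*')
exit COMMENT mode (now at pos=37)
pos=37: emit ID 'b' (now at pos=38)
DONE. 5 tokens: [SEMI, RPAREN, STR, STR, ID]
Position 13: char is 'h' -> STR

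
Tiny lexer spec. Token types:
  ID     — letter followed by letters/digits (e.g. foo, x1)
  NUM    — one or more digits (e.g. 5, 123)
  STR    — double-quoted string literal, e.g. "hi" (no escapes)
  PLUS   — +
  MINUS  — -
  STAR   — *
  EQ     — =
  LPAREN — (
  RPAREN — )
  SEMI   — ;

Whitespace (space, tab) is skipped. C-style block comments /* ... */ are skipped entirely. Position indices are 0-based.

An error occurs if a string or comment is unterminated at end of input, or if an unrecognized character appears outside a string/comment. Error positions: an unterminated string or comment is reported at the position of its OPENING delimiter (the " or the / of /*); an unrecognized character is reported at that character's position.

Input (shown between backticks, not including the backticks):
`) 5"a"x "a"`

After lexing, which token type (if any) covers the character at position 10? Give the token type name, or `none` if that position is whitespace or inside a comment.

pos=0: emit RPAREN ')'
pos=2: emit NUM '5' (now at pos=3)
pos=3: enter STRING mode
pos=3: emit STR "a" (now at pos=6)
pos=6: emit ID 'x' (now at pos=7)
pos=8: enter STRING mode
pos=8: emit STR "a" (now at pos=11)
DONE. 5 tokens: [RPAREN, NUM, STR, ID, STR]
Position 10: char is '"' -> STR

Answer: STR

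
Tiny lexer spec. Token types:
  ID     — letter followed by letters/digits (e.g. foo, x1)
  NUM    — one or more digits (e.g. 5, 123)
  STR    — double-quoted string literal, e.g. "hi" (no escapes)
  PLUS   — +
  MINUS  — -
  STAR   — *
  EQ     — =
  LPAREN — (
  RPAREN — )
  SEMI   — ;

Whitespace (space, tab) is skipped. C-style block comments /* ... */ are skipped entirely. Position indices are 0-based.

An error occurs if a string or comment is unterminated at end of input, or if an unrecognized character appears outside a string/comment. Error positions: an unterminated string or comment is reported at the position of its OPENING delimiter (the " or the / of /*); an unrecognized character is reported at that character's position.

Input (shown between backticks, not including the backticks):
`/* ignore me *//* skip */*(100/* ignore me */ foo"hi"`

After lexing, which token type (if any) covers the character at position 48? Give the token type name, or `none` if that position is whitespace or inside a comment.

Answer: ID

Derivation:
pos=0: enter COMMENT mode (saw '/*')
exit COMMENT mode (now at pos=15)
pos=15: enter COMMENT mode (saw '/*')
exit COMMENT mode (now at pos=25)
pos=25: emit STAR '*'
pos=26: emit LPAREN '('
pos=27: emit NUM '100' (now at pos=30)
pos=30: enter COMMENT mode (saw '/*')
exit COMMENT mode (now at pos=45)
pos=46: emit ID 'foo' (now at pos=49)
pos=49: enter STRING mode
pos=49: emit STR "hi" (now at pos=53)
DONE. 5 tokens: [STAR, LPAREN, NUM, ID, STR]
Position 48: char is 'o' -> ID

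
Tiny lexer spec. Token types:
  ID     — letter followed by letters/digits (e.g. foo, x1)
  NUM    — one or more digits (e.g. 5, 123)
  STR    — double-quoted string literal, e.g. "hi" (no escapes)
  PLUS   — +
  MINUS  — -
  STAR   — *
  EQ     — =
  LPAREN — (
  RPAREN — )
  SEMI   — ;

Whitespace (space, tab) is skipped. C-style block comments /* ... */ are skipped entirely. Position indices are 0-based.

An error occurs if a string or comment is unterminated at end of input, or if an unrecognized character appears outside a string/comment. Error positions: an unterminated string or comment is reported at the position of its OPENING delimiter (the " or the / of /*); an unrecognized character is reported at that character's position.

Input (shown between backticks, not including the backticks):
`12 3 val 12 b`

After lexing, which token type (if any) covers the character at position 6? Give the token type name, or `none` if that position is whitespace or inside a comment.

pos=0: emit NUM '12' (now at pos=2)
pos=3: emit NUM '3' (now at pos=4)
pos=5: emit ID 'val' (now at pos=8)
pos=9: emit NUM '12' (now at pos=11)
pos=12: emit ID 'b' (now at pos=13)
DONE. 5 tokens: [NUM, NUM, ID, NUM, ID]
Position 6: char is 'a' -> ID

Answer: ID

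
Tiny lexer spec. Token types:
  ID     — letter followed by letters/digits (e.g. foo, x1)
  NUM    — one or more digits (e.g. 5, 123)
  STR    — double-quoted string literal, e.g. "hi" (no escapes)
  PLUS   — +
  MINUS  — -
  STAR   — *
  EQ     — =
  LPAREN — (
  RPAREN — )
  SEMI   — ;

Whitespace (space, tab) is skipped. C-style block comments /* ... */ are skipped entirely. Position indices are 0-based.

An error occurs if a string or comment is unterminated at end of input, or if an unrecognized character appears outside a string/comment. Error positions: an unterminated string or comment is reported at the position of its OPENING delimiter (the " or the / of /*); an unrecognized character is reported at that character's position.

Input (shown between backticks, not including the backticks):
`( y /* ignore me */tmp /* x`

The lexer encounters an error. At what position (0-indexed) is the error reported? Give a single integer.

pos=0: emit LPAREN '('
pos=2: emit ID 'y' (now at pos=3)
pos=4: enter COMMENT mode (saw '/*')
exit COMMENT mode (now at pos=19)
pos=19: emit ID 'tmp' (now at pos=22)
pos=23: enter COMMENT mode (saw '/*')
pos=23: ERROR — unterminated comment (reached EOF)

Answer: 23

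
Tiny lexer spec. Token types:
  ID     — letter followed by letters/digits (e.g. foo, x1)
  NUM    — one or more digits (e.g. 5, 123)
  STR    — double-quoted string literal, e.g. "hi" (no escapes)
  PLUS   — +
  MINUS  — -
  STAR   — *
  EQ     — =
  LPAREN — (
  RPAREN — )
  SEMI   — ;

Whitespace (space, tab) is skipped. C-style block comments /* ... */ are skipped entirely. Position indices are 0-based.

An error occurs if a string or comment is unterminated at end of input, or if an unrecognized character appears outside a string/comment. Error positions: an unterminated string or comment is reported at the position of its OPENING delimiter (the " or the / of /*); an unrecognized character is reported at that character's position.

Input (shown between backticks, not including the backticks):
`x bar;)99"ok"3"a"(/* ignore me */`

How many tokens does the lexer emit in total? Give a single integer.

Answer: 9

Derivation:
pos=0: emit ID 'x' (now at pos=1)
pos=2: emit ID 'bar' (now at pos=5)
pos=5: emit SEMI ';'
pos=6: emit RPAREN ')'
pos=7: emit NUM '99' (now at pos=9)
pos=9: enter STRING mode
pos=9: emit STR "ok" (now at pos=13)
pos=13: emit NUM '3' (now at pos=14)
pos=14: enter STRING mode
pos=14: emit STR "a" (now at pos=17)
pos=17: emit LPAREN '('
pos=18: enter COMMENT mode (saw '/*')
exit COMMENT mode (now at pos=33)
DONE. 9 tokens: [ID, ID, SEMI, RPAREN, NUM, STR, NUM, STR, LPAREN]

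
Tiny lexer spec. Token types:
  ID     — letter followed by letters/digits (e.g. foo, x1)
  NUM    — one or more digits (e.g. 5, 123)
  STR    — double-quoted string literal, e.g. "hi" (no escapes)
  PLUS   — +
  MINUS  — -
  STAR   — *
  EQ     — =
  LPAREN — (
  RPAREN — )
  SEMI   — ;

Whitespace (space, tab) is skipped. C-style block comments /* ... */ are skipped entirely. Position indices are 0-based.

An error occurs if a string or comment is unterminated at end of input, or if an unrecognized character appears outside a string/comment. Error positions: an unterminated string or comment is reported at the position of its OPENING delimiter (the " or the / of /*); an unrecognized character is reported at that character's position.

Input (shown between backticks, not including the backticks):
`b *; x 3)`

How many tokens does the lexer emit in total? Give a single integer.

Answer: 6

Derivation:
pos=0: emit ID 'b' (now at pos=1)
pos=2: emit STAR '*'
pos=3: emit SEMI ';'
pos=5: emit ID 'x' (now at pos=6)
pos=7: emit NUM '3' (now at pos=8)
pos=8: emit RPAREN ')'
DONE. 6 tokens: [ID, STAR, SEMI, ID, NUM, RPAREN]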